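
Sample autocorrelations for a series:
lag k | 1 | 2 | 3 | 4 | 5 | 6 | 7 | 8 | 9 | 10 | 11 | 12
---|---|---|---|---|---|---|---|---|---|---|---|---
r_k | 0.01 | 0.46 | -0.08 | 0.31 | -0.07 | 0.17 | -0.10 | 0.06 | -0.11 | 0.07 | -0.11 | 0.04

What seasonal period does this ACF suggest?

The largest autocorrelation is r_2 = 0.46, with weaker echoes at lags 4 (0.31) and 6 (0.17); the remaining lags stay at or below 0.07.
The dominant spike at lag 2 indicates a seasonal period of 2.

2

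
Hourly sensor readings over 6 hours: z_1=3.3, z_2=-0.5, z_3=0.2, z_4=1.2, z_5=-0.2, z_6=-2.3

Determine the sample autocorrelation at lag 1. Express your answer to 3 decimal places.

-0.090

Mean z̄ = (3.3 − 0.5 + 0.2 + 1.2 − 0.2 − 2.3)/6 = 0.2833
Deviations from mean: 3.0167, -0.7833, -0.0833, 0.9167, -0.4833, -2.5833
Σ(z_t−z̄)(z_{t+1}−z̄) = (-2.3631) + (0.0653) + (-0.0764) + (-0.4431) + (1.2486) = -1.5686
Denominator Σ(z_t−z̄)² = 17.4683
r_1 = -1.5686 / 17.4683 = -0.090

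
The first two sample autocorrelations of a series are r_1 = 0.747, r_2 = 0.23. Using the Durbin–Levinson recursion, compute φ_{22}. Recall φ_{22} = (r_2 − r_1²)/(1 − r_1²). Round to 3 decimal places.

-0.742

φ_{22} = (r_2 − r_1²) / (1 − r_1²)
r_1² = (0.747)² = 0.558009
Numerator = 0.23 − 0.5580 = -0.3280; denominator = 1 − 0.5580 = 0.4420
φ_{22} = -0.3280 / 0.4420 = -0.742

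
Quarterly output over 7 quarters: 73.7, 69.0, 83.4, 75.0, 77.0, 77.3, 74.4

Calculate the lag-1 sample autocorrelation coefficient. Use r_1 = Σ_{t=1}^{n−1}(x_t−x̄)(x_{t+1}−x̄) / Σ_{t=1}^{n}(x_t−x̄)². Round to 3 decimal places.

Mean x̄ = (73.7 + 69.0 + 83.4 + 75.0 + 77.0 + 77.3 + 74.4)/7 = 75.6857
Deviations from mean: -1.9857, -6.6857, 7.7143, -0.6857, 1.3143, 1.6143, -1.2857
Numerator Σ_{t=1}^{6}(x_t−x̄)(x_{t+1}−x̄) = -44.4445
Denominator Σ(x_t−x̄)² = 114.6086
r_1 = -44.4445 / 114.6086 = -0.388

-0.388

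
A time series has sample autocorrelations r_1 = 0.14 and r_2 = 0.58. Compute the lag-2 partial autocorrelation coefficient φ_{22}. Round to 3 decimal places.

0.572

φ_{22} = (r_2 − r_1²) / (1 − r_1²)
r_1² = (0.14)² = 0.0196
Numerator = 0.58 − 0.0196 = 0.5604; denominator = 1 − 0.0196 = 0.9804
φ_{22} = 0.5604 / 0.9804 = 0.572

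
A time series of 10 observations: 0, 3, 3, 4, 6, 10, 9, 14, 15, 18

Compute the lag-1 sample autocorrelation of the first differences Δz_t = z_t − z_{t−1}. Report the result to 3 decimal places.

First differences Δz: 3, 0, 1, 2, 4, -1, 5, 1, 3
Mean of differences = 2.0000
Numerator Σ(Δz_t−Δz̄)(Δz_{t+1}−Δz̄) = -19.0000
Denominator Σ(Δz_t−Δz̄)² = 30.0000
r_1(Δz) = -19.0000 / 30.0000 = -0.633

-0.633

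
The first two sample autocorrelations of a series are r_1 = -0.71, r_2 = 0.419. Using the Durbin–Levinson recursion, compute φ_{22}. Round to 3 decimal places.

-0.172

φ_{22} = (r_2 − r_1²) / (1 − r_1²)
r_1² = (-0.71)² = 0.5041
Numerator = 0.419 − 0.5041 = -0.0851; denominator = 1 − 0.5041 = 0.4959
φ_{22} = -0.0851 / 0.4959 = -0.172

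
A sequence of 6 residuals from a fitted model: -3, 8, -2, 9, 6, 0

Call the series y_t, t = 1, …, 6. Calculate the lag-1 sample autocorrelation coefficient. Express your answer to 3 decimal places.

-0.543

Mean ȳ = (-3 + 8 − 2 + 9 + 6 + 0)/6 = 3.0000
Σ(y_t−ȳ)(y_{t+1}−ȳ) = (-30.0000) + (-25.0000) + (-30.0000) + (18.0000) + (-9.0000) = -76.0000
Denominator Σ(y_t−ȳ)² = 140.0000
r_1 = -76.0000 / 140.0000 = -0.543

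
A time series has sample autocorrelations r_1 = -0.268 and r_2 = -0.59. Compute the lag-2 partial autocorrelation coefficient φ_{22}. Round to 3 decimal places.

-0.713

φ_{22} = (r_2 − r_1²) / (1 − r_1²)
r_1² = (-0.268)² = 0.071824
Numerator = -0.59 − 0.0718 = -0.6618; denominator = 1 − 0.0718 = 0.9282
φ_{22} = -0.6618 / 0.9282 = -0.713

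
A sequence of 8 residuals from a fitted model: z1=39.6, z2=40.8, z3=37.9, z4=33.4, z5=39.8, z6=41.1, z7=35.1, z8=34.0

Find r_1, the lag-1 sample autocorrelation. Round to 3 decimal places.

0.066

Mean z̄ = (39.6 + 40.8 + 37.9 + 33.4 + 39.8 + 41.1 + 35.1 + 34.0)/8 = 37.7125
Deviations from mean: 1.8875, 3.0875, 0.1875, -4.3125, 2.0875, 3.3875, -2.6125, -3.7125
Numerator Σ_{t=1}^{7}(z_t−z̄)(z_{t+1}−z̄) = 4.5161
Denominator Σ(z_t−z̄)² = 68.1688
r_1 = 4.5161 / 68.1688 = 0.066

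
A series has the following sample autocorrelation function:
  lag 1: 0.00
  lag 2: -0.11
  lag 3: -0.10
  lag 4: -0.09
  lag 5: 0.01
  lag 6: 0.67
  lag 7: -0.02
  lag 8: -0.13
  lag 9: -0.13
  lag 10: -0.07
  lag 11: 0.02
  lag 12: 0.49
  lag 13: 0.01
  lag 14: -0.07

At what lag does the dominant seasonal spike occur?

6

The largest autocorrelation is r_6 = 0.67, with a weaker echo at lag 12 (0.49); the remaining lags stay at or below 0.02.
The dominant spike at lag 6 indicates a seasonal period of 6.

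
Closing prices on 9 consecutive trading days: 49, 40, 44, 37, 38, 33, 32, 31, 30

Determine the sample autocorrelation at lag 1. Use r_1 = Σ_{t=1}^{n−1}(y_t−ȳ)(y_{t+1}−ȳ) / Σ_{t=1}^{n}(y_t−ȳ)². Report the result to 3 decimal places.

Mean ȳ = (49 + 40 + 44 + 37 + 38 + 33 + 32 + 31 + 30)/9 = 37.1111
Numerator Σ_{t=1}^{8}(y_t−ȳ)(y_{t+1}−ȳ) = 145.4321
Denominator Σ(y_t−ȳ)² = 328.8889
r_1 = 145.4321 / 328.8889 = 0.442

0.442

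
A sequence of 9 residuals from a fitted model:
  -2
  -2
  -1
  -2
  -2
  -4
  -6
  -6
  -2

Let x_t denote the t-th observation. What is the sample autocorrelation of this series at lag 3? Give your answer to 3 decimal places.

Mean x̄ = (-2 − 2 − 1 − 2 − 2 − 4 − 6 − 6 − 2)/9 = -3.0000
Σ(x_t−x̄)(x_{t+3}−x̄) = (1.0000) + (1.0000) + (-2.0000) + (-3.0000) + (-3.0000) + (-1.0000) = -7.0000
Denominator Σ(x_t−x̄)² = 28.0000
r_3 = -7.0000 / 28.0000 = -0.250

-0.250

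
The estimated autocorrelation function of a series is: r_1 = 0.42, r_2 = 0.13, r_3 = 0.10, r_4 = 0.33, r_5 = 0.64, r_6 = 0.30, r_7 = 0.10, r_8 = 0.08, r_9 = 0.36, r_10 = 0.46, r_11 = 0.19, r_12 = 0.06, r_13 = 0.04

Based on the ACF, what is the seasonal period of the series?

The largest autocorrelation is r_5 = 0.64, with a weaker echo at lag 10 (0.46); the remaining lags stay at or below 0.42. The elevated value at lag 1 (0.42), dropping to 0.13 at lag 2, reflects decaying short-term dependence rather than seasonality.
The dominant spike at lag 5 indicates a seasonal period of 5.

5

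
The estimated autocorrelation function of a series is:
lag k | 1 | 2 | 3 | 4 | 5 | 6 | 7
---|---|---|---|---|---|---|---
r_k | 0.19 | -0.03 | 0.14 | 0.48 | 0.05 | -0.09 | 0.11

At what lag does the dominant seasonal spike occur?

The largest autocorrelation is r_4 = 0.48; the remaining lags stay at or below 0.19.
The dominant spike at lag 4 indicates a seasonal period of 4.

4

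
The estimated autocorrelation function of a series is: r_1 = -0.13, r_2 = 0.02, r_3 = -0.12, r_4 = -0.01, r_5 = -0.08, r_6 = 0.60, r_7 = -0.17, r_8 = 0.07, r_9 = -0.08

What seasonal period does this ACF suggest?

6

The largest autocorrelation is r_6 = 0.60; the remaining lags stay at or below 0.07.
The dominant spike at lag 6 indicates a seasonal period of 6.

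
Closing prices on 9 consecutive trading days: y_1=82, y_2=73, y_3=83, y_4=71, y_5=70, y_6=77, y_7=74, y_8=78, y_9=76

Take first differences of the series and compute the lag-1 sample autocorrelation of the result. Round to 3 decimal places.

First differences Δy: -9, 10, -12, -1, 7, -3, 4, -2
Mean of differences = -0.7500
Numerator Σ(Δy_t−Δȳ)(Δy_{t+1}−Δȳ) = -242.8125
Denominator Σ(Δy_t−Δȳ)² = 399.5000
r_1(Δy) = -242.8125 / 399.5000 = -0.608

-0.608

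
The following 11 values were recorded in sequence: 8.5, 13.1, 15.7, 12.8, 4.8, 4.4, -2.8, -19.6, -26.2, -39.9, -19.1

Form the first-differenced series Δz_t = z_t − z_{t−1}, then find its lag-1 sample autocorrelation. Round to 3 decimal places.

First differences Δz: 4.6, 2.6, -2.9, -8.0, -0.4, -7.2, -16.8, -6.6, -13.7, 20.8
Mean of differences = -2.7600
Numerator Σ(Δz_t−Δz̄)(Δz_{t+1}−Δz̄) = -82.8976
Denominator Σ(Δz_t−Δz̄)² = 1022.2840
r_1(Δz) = -82.8976 / 1022.2840 = -0.081

-0.081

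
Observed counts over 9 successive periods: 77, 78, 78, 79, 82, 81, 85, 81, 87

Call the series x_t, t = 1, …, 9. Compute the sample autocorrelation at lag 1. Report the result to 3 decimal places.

Mean x̄ = (77 + 78 + 78 + 79 + 82 + 81 + 85 + 81 + 87)/9 = 80.8889
Numerator Σ_{t=1}^{8}(x_t−x̄)(x_{t+1}−x̄) = 24.6543
Denominator Σ(x_t−x̄)² = 90.8889
r_1 = 24.6543 / 90.8889 = 0.271

0.271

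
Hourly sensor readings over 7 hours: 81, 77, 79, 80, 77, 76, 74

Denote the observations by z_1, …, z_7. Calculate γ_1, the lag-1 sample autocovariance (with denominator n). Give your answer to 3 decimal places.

0.805

Mean z̄ = (81 + 77 + 79 + 80 + 77 + 76 + 74)/7 = 77.7143
Deviations: 3.2857, -0.7143, 1.2857, 2.2857, -0.7143, -1.7143, -3.7143
Σ_{t=1}^{6}(z_t−z̄)(z_{t+1}−z̄) = 5.6327
γ_1 = 5.6327 / 7 = 0.805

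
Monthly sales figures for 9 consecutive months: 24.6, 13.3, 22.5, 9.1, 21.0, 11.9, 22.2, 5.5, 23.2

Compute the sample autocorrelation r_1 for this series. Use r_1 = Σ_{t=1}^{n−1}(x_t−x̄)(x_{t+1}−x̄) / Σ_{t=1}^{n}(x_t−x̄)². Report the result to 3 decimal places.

Mean x̄ = (24.6 + 13.3 + 22.5 + 9.1 + 21.0 + 11.9 + 22.2 + 5.5 + 23.2)/9 = 17.0333
Numerator Σ_{t=1}^{8}(x_t−x̄)(x_{t+1}−x̄) = -301.0911
Denominator Σ(x_t−x̄)² = 403.8400
r_1 = -301.0911 / 403.8400 = -0.746

-0.746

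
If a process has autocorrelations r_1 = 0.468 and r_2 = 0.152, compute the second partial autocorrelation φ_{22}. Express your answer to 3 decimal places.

-0.086

φ_{22} = (r_2 − r_1²) / (1 − r_1²)
r_1² = (0.468)² = 0.219024
Numerator = 0.152 − 0.2190 = -0.0670; denominator = 1 − 0.2190 = 0.7810
φ_{22} = -0.0670 / 0.7810 = -0.086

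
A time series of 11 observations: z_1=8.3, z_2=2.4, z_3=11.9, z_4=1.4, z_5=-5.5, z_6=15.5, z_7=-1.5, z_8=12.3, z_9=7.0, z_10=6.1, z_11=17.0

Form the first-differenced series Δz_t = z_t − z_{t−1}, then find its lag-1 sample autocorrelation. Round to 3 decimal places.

-0.671

First differences Δz: -5.9, 9.5, -10.5, -6.9, 21.0, -17.0, 13.8, -5.3, -0.9, 10.9
Mean of differences = 0.8700
Numerator Σ(Δz_t−Δz̄)(Δz_{t+1}−Δz̄) = -902.0059
Denominator Σ(Δz_t−Δz̄)² = 1343.5010
r_1(Δz) = -902.0059 / 1343.5010 = -0.671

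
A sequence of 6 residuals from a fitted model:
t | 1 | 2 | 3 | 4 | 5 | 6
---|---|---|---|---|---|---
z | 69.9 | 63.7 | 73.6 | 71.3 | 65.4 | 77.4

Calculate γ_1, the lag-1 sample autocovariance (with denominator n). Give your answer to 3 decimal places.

Mean z̄ = (69.9 + 63.7 + 73.6 + 71.3 + 65.4 + 77.4)/6 = 70.2167
Deviations: -0.3167, -6.5167, 3.3833, 1.0833, -4.8167, 7.1833
Σ_{t=1}^{5}(z_t−z̄)(z_{t+1}−z̄) = -56.1369
γ_1 = -56.1369 / 6 = -9.356

-9.356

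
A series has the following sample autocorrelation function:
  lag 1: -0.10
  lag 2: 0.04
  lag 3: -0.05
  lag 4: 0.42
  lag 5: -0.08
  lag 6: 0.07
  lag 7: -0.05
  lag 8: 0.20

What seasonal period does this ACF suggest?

4

The largest autocorrelation is r_4 = 0.42, with a weaker echo at lag 8 (0.20); the remaining lags stay at or below 0.07.
The dominant spike at lag 4 indicates a seasonal period of 4.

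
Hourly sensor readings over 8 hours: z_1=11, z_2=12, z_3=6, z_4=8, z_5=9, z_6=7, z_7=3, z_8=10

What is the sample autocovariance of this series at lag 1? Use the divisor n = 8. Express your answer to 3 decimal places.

-0.164

Mean z̄ = (11 + 12 + 6 + 8 + 9 + 7 + 3 + 10)/8 = 8.2500
Deviations: 2.7500, 3.7500, -2.2500, -0.2500, 0.7500, -1.2500, -5.2500, 1.7500
Σ_{t=1}^{7}(z_t−z̄)(z_{t+1}−z̄) = -1.3125
γ_1 = -1.3125 / 8 = -0.164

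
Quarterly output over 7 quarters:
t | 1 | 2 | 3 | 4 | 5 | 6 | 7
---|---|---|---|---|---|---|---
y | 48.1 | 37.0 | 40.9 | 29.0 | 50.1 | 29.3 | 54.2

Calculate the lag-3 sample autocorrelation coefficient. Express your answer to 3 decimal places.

-0.457

Mean ȳ = (48.1 + 37.0 + 40.9 + 29.0 + 50.1 + 29.3 + 54.2)/7 = 41.2286
Deviations from mean: 6.8714, -4.2286, -0.3286, -12.2286, 8.8714, -11.9286, 12.9714
Σ(y_t−ȳ)(y_{t+3}−ȳ) = (-84.0278) + (-37.5135) + (3.9194) + (-158.6220) = -276.2439
Denominator Σ(y_t−ȳ)² = 603.9943
r_3 = -276.2439 / 603.9943 = -0.457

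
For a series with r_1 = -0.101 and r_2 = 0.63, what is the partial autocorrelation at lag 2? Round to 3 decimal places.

φ_{22} = (r_2 − r_1²) / (1 − r_1²)
r_1² = (-0.101)² = 0.010201
Numerator = 0.63 − 0.0102 = 0.6198; denominator = 1 − 0.0102 = 0.9898
φ_{22} = 0.6198 / 0.9898 = 0.626

0.626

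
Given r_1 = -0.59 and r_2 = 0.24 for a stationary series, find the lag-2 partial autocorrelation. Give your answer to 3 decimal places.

-0.166

φ_{22} = (r_2 − r_1²) / (1 − r_1²)
r_1² = (-0.59)² = 0.3481
Numerator = 0.24 − 0.3481 = -0.1081; denominator = 1 − 0.3481 = 0.6519
φ_{22} = -0.1081 / 0.6519 = -0.166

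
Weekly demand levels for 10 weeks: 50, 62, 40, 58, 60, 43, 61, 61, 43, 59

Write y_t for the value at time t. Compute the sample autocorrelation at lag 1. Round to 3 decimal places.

-0.583

Mean ȳ = (50 + 62 + 40 + 58 + 60 + 43 + 61 + 61 + 43 + 59)/10 = 53.7000
Numerator Σ_{t=1}^{9}(y_t−ȳ)(y_{t+1}−ȳ) = -403.2900
Denominator Σ(y_t−ȳ)² = 692.1000
r_1 = -403.2900 / 692.1000 = -0.583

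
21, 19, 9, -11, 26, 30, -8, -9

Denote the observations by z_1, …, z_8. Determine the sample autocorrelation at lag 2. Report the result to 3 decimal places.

Mean z̄ = (21 + 19 + 9 − 11 + 26 + 30 − 8 − 9)/8 = 9.6250
Deviations from mean: 11.3750, 9.3750, -0.6250, -20.6250, 16.3750, 20.3750, -17.6250, -18.6250
Numerator Σ_{t=1}^{6}(z_t−z̄)(z_{t+2}−z̄) = -1299.0313
Denominator Σ(z_t−z̄)² = 1983.8750
r_2 = -1299.0313 / 1983.8750 = -0.655

-0.655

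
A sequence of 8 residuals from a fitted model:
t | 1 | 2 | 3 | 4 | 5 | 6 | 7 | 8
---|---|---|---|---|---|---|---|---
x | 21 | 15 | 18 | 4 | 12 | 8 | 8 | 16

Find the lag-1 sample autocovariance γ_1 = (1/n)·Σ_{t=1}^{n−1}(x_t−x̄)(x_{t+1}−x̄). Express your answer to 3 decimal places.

Mean x̄ = (21 + 15 + 18 + 4 + 12 + 8 + 8 + 16)/8 = 12.7500
Deviations: 8.2500, 2.2500, 5.2500, -8.7500, -0.7500, -4.7500, -4.7500, 3.2500
Σ_{t=1}^{7}(x_t−x̄)(x_{t+1}−x̄) = 1.6875
γ_1 = 1.6875 / 8 = 0.211

0.211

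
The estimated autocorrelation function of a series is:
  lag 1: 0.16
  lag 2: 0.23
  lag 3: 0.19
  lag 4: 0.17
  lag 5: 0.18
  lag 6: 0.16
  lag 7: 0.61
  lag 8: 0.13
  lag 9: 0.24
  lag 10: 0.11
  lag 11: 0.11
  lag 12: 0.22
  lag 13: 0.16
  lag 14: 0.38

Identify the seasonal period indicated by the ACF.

The largest autocorrelation is r_7 = 0.61, with a weaker echo at lag 14 (0.38); the remaining lags stay at or below 0.24.
The dominant spike at lag 7 indicates a seasonal period of 7.

7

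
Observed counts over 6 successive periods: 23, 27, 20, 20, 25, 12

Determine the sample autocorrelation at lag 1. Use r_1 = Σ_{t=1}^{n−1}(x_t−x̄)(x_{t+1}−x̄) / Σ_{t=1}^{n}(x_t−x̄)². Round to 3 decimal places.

-0.247

Mean x̄ = (23 + 27 + 20 + 20 + 25 + 12)/6 = 21.1667
Deviations from mean: 1.8333, 5.8333, -1.1667, -1.1667, 3.8333, -9.1667
Σ(x_t−x̄)(x_{t+1}−x̄) = (10.6944) + (-6.8056) + (1.3611) + (-4.4722) + (-35.1389) = -34.3611
Denominator Σ(x_t−x̄)² = 138.8333
r_1 = -34.3611 / 138.8333 = -0.247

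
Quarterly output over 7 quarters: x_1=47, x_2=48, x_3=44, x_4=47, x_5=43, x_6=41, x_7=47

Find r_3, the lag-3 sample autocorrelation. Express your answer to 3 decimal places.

Mean x̄ = (47 + 48 + 44 + 47 + 43 + 41 + 47)/7 = 45.2857
Deviations from mean: 1.7143, 2.7143, -1.2857, 1.7143, -2.2857, -4.2857, 1.7143
Numerator Σ_{t=1}^{4}(x_t−x̄)(x_{t+3}−x̄) = 5.1837
Denominator Σ(x_t−x̄)² = 41.4286
r_3 = 5.1837 / 41.4286 = 0.125

0.125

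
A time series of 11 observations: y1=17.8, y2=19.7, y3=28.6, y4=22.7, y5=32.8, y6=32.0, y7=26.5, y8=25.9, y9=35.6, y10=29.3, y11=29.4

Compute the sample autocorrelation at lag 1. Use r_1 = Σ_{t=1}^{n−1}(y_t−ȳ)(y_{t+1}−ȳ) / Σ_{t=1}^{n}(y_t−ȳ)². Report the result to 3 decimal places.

0.209

Mean ȳ = (17.8 + 19.7 + 28.6 + 22.7 + 32.8 + 32.0 + 26.5 + 25.9 + 35.6 + 29.3 + 29.4)/11 = 27.3000
Numerator Σ_{t=1}^{10}(y_t−ȳ)(y_{t+1}−ȳ) = 63.4300
Denominator Σ(y_t−ȳ)² = 303.1000
r_1 = 63.4300 / 303.1000 = 0.209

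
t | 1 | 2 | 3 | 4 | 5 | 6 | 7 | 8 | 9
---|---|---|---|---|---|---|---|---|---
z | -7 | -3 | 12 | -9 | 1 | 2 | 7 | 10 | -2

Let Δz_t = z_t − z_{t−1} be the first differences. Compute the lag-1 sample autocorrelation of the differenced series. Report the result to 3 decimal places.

First differences Δz: 4, 15, -21, 10, 1, 5, 3, -12
Mean of differences = 0.6250
Numerator Σ(Δz_t−Δz̄)(Δz_{t+1}−Δz̄) = -479.5156
Denominator Σ(Δz_t−Δz̄)² = 957.8750
r_1(Δz) = -479.5156 / 957.8750 = -0.501

-0.501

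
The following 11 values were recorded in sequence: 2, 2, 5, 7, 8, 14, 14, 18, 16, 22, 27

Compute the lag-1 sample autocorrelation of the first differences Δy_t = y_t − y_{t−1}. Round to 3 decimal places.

-0.471

First differences Δy: 0, 3, 2, 1, 6, 0, 4, -2, 6, 5
Mean of differences = 2.5000
Numerator Σ(Δy_t−Δȳ)(Δy_{t+1}−Δȳ) = -32.2500
Denominator Σ(Δy_t−Δȳ)² = 68.5000
r_1(Δy) = -32.2500 / 68.5000 = -0.471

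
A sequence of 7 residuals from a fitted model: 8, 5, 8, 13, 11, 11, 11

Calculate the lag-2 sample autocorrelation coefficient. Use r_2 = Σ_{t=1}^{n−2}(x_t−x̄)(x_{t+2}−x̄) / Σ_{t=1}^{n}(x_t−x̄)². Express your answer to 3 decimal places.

Mean x̄ = (8 + 5 + 8 + 13 + 11 + 11 + 11)/7 = 9.5714
Σ(x_t−x̄)(x_{t+2}−x̄) = (2.4694) + (-15.6735) + (-2.2449) + (4.8980) + (2.0408) = -8.5102
Denominator Σ(x_t−x̄)² = 43.7143
r_2 = -8.5102 / 43.7143 = -0.195

-0.195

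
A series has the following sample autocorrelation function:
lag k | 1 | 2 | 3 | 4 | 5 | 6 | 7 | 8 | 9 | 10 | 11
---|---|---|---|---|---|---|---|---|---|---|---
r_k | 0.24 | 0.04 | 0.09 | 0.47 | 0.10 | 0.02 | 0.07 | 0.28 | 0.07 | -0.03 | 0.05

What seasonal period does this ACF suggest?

The largest autocorrelation is r_4 = 0.47, with a weaker echo at lag 8 (0.28); the remaining lags stay at or below 0.24. The elevated value at lag 1 (0.24), dropping to 0.04 at lag 2, reflects decaying short-term dependence rather than seasonality.
The dominant spike at lag 4 indicates a seasonal period of 4.

4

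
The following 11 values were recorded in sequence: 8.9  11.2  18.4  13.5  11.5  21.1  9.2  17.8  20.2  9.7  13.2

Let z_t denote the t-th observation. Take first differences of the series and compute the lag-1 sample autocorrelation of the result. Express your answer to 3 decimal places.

First differences Δz: 2.3, 7.2, -4.9, -2.0, 9.6, -11.9, 8.6, 2.4, -10.5, 3.5
Mean of differences = 0.4300
Numerator Σ(Δz_t−Δz̄)(Δz_{t+1}−Δz̄) = -285.5499
Denominator Σ(Δz_t−Δz̄)² = 519.2810
r_1(Δz) = -285.5499 / 519.2810 = -0.550

-0.550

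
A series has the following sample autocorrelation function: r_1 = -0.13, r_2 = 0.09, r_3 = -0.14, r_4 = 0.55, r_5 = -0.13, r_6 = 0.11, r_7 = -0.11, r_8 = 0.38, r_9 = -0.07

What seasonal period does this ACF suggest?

4

The largest autocorrelation is r_4 = 0.55, with a weaker echo at lag 8 (0.38); the remaining lags stay at or below 0.11.
The dominant spike at lag 4 indicates a seasonal period of 4.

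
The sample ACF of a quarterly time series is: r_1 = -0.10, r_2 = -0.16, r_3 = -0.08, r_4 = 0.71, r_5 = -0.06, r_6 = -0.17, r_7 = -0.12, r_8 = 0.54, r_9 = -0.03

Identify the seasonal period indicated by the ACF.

The largest autocorrelation is r_4 = 0.71, with a weaker echo at lag 8 (0.54); the remaining lags stay at or below -0.03.
The dominant spike at lag 4 indicates a seasonal period of 4.

4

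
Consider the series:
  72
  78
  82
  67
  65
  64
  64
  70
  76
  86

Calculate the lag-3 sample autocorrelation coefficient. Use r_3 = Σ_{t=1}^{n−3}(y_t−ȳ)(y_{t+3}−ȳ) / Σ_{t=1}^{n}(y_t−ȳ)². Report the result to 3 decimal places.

Mean ȳ = (72 + 78 + 82 + 67 + 65 + 64 + 64 + 70 + 76 + 86)/10 = 72.4000
Numerator Σ_{t=1}^{7}(y_t−ȳ)(y_{t+3}−ȳ) = -201.2800
Denominator Σ(y_t−ȳ)² = 552.4000
r_3 = -201.2800 / 552.4000 = -0.364

-0.364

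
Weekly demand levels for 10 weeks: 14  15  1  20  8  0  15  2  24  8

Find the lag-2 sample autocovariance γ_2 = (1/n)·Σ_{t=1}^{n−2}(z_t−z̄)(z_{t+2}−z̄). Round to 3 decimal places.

9.682

Mean z̄ = (14 + 15 + 1 + 20 + 8 + 0 + 15 + 2 + 24 + 8)/10 = 10.7000
Σ_{t=1}^{8}(z_t−z̄)(z_{t+2}−z̄) = 96.8200
γ_2 = 96.8200 / 10 = 9.682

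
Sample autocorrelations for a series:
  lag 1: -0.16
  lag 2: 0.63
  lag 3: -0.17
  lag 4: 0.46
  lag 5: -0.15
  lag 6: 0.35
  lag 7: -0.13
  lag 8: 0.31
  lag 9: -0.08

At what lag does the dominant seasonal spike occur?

2

The largest autocorrelation is r_2 = 0.63, with weaker echoes at lags 4 (0.46), 6 (0.35) and 8 (0.31); the remaining lags stay at or below -0.08.
The dominant spike at lag 2 indicates a seasonal period of 2.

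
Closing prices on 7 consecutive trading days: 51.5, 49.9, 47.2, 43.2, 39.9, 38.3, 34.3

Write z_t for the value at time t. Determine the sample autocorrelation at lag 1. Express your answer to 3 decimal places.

0.581

Mean z̄ = (51.5 + 49.9 + 47.2 + 43.2 + 39.9 + 38.3 + 34.3)/7 = 43.4714
Deviations from mean: 8.0286, 6.4286, 3.7286, -0.2714, -3.5714, -5.1714, -9.1714
Numerator Σ_{t=1}^{6}(z_t−z̄)(z_{t+1}−z̄) = 141.4378
Denominator Σ(z_t−z̄)² = 243.3743
r_1 = 141.4378 / 243.3743 = 0.581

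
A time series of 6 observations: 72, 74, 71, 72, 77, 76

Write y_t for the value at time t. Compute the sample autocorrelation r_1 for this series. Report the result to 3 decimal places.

0.178

Mean ȳ = (72 + 74 + 71 + 72 + 77 + 76)/6 = 73.6667
Deviations from mean: -1.6667, 0.3333, -2.6667, -1.6667, 3.3333, 2.3333
Σ(y_t−ȳ)(y_{t+1}−ȳ) = (-0.5556) + (-0.8889) + (4.4444) + (-5.5556) + (7.7778) = 5.2222
Denominator Σ(y_t−ȳ)² = 29.3333
r_1 = 5.2222 / 29.3333 = 0.178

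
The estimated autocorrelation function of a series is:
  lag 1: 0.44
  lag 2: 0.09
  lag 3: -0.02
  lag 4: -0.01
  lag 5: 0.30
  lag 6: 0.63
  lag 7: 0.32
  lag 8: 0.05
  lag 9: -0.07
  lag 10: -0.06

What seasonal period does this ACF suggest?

The largest autocorrelation is r_6 = 0.63; the remaining lags stay at or below 0.44. The elevated value at lag 1 (0.44), dropping to 0.09 at lag 2, reflects decaying short-term dependence rather than seasonality.
The dominant spike at lag 6 indicates a seasonal period of 6.

6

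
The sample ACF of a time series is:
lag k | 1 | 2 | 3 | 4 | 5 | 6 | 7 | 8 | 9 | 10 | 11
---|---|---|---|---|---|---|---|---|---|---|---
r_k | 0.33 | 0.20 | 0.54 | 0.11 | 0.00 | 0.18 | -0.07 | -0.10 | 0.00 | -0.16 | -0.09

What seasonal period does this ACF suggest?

3

The largest autocorrelation is r_3 = 0.54; the remaining lags stay at or below 0.33. The elevated value at lag 1 (0.33), dropping to 0.20 at lag 2, reflects decaying short-term dependence rather than seasonality.
The dominant spike at lag 3 indicates a seasonal period of 3.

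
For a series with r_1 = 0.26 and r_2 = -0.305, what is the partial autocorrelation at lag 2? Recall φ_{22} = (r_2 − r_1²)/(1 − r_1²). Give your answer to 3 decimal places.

-0.400

φ_{22} = (r_2 − r_1²) / (1 − r_1²)
r_1² = (0.26)² = 0.0676
Numerator = -0.305 − 0.0676 = -0.3726; denominator = 1 − 0.0676 = 0.9324
φ_{22} = -0.3726 / 0.9324 = -0.400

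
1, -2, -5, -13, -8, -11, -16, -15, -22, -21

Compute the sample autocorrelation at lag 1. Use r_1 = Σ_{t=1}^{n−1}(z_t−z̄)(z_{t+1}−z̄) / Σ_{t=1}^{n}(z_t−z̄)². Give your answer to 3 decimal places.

Mean z̄ = (1 − 2 − 5 − 13 − 8 − 11 − 16 − 15 − 22 − 21)/10 = -11.2000
Numerator Σ_{t=1}^{9}(z_t−z̄)(z_{t+1}−z̄) = 317.1600
Denominator Σ(z_t−z̄)² = 535.6000
r_1 = 317.1600 / 535.6000 = 0.592

0.592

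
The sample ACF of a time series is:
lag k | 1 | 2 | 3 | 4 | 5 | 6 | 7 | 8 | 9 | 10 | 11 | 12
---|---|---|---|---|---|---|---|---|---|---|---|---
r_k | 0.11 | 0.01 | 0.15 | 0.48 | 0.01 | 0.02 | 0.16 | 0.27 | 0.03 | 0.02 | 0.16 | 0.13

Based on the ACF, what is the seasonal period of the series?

4

The largest autocorrelation is r_4 = 0.48, with a weaker echo at lag 8 (0.27); the remaining lags stay at or below 0.16.
The dominant spike at lag 4 indicates a seasonal period of 4.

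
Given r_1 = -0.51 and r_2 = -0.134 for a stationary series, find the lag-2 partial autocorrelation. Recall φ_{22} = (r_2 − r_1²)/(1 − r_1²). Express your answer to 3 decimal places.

-0.533

φ_{22} = (r_2 − r_1²) / (1 − r_1²)
r_1² = (-0.51)² = 0.2601
Numerator = -0.134 − 0.2601 = -0.3941; denominator = 1 − 0.2601 = 0.7399
φ_{22} = -0.3941 / 0.7399 = -0.533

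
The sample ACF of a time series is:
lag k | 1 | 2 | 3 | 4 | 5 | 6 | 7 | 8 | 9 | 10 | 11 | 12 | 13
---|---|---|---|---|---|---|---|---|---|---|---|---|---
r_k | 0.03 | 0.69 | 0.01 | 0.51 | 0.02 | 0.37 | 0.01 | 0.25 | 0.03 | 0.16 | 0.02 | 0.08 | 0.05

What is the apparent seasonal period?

2

The largest autocorrelation is r_2 = 0.69, with weaker echoes at lags 4 (0.51), 6 (0.37), 8 (0.25) and 10 (0.16); the remaining lags stay at or below 0.08.
The dominant spike at lag 2 indicates a seasonal period of 2.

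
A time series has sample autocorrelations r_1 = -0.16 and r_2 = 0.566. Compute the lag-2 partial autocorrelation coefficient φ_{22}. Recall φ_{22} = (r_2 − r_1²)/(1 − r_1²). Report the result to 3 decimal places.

0.555

φ_{22} = (r_2 − r_1²) / (1 − r_1²)
r_1² = (-0.16)² = 0.0256
Numerator = 0.566 − 0.0256 = 0.5404; denominator = 1 − 0.0256 = 0.9744
φ_{22} = 0.5404 / 0.9744 = 0.555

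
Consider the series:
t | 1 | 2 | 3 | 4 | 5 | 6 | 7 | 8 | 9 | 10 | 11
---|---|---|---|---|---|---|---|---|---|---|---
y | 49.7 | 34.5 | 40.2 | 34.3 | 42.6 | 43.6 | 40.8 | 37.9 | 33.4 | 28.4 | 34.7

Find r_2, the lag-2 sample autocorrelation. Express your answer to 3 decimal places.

0.120

Mean ȳ = (49.7 + 34.5 + 40.2 + 34.3 + 42.6 + 43.6 + 40.8 + 37.9 + 33.4 + 28.4 + 34.7)/11 = 38.1909
Numerator Σ_{t=1}^{9}(y_t−ȳ)(y_{t+2}−ȳ) = 42.2989
Denominator Σ(y_t−ȳ)² = 351.8491
r_2 = 42.2989 / 351.8491 = 0.120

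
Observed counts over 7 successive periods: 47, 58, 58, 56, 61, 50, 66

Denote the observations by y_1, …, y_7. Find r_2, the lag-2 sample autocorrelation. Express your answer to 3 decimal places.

Mean ȳ = (47 + 58 + 58 + 56 + 61 + 50 + 66)/7 = 56.5714
Deviations from mean: -9.5714, 1.4286, 1.4286, -0.5714, 4.4286, -6.5714, 9.4286
Σ(y_t−ȳ)(y_{t+2}−ȳ) = (-13.6735) + (-0.8163) + (6.3265) + (3.7551) + (41.7551) = 37.3469
Denominator Σ(y_t−ȳ)² = 247.7143
r_2 = 37.3469 / 247.7143 = 0.151

0.151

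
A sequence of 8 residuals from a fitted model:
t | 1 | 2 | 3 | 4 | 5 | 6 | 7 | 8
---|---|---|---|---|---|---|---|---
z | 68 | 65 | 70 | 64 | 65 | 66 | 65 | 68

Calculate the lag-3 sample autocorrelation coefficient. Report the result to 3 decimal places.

Mean z̄ = (68 + 65 + 70 + 64 + 65 + 66 + 65 + 68)/8 = 66.3750
Deviations from mean: 1.6250, -1.3750, 3.6250, -2.3750, -1.3750, -0.3750, -1.3750, 1.6250
Σ(z_t−z̄)(z_{t+3}−z̄) = (-3.8594) + (1.8906) + (-1.3594) + (3.2656) + (-2.2344) = -2.2969
Denominator Σ(z_t−z̄)² = 29.8750
r_3 = -2.2969 / 29.8750 = -0.077

-0.077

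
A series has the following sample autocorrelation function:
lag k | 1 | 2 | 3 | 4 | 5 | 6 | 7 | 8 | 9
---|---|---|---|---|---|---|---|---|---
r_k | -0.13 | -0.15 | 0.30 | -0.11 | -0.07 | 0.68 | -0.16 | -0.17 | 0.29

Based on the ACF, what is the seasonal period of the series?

6

The largest autocorrelation is r_6 = 0.68; the remaining lags stay at or below 0.30.
The dominant spike at lag 6 indicates a seasonal period of 6.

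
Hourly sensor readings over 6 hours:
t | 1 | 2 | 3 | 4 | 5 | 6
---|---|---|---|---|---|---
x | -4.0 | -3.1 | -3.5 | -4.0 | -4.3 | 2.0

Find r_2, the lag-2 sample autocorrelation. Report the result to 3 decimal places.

-0.123

Mean x̄ = (-4.0 − 3.1 − 3.5 − 4.0 − 4.3 + 2.0)/6 = -2.8167
Σ(x_t−x̄)(x_{t+2}−x̄) = (0.8086) + (0.3353) + (1.0136) + (-5.6997) = -3.5422
Denominator Σ(x_t−x̄)² = 28.7483
r_2 = -3.5422 / 28.7483 = -0.123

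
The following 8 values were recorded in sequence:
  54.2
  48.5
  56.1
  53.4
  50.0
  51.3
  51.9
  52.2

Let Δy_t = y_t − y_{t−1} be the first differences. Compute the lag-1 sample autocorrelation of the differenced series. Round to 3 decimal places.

-0.517

First differences Δy: -5.7, 7.6, -2.7, -3.4, 1.3, 0.6, 0.3
Mean of differences = -0.2857
Numerator Σ(Δy_t−Δȳ)(Δy_{t+1}−Δȳ) = -57.2302
Denominator Σ(Δy_t−Δȳ)² = 110.6686
r_1(Δy) = -57.2302 / 110.6686 = -0.517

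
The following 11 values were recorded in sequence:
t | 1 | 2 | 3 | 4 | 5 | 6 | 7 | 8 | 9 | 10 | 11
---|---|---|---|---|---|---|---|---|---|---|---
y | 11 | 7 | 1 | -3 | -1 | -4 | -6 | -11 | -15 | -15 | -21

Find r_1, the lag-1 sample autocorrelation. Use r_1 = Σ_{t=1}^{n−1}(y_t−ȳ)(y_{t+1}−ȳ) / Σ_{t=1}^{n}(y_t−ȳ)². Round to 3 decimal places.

0.645

Mean ȳ = (11 + 7 + 1 − 3 − 1 − 4 − 6 − 11 − 15 − 15 − 21)/11 = -5.1818
Numerator Σ_{t=1}^{10}(y_t−ȳ)(y_{t+1}−ȳ) = 612.6033
Denominator Σ(y_t−ȳ)² = 949.6364
r_1 = 612.6033 / 949.6364 = 0.645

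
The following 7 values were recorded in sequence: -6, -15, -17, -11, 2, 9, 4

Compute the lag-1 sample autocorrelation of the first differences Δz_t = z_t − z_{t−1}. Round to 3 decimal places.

First differences Δz: -9, -2, 6, 13, 7, -5
Mean of differences = 1.6667
Numerator Σ(Δz_t−Δz̄)(Δz_{t+1}−Δz̄) = 97.2222
Denominator Σ(Δz_t−Δz̄)² = 347.3333
r_1(Δz) = 97.2222 / 347.3333 = 0.280

0.280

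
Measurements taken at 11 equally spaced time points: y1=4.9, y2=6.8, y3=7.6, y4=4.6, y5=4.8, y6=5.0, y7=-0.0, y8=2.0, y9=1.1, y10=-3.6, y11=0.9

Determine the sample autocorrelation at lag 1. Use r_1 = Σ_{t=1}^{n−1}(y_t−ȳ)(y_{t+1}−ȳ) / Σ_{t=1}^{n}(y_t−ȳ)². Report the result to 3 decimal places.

Mean ȳ = (4.9 + 6.8 + 7.6 + 4.6 + 4.8 + 5.0 − 0.0 + 2.0 + 1.1 − 3.6 + 0.9)/11 = 3.1000
Numerator Σ_{t=1}^{10}(y_t−ȳ)(y_{t+1}−ȳ) = 63.7000
Denominator Σ(y_t−ȳ)² = 110.4800
r_1 = 63.7000 / 110.4800 = 0.577

0.577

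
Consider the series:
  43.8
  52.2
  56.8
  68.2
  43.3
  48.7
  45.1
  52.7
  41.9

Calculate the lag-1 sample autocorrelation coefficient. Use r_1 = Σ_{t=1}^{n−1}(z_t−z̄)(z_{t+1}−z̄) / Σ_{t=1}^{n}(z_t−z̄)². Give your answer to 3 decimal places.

Mean z̄ = (43.8 + 52.2 + 56.8 + 68.2 + 43.3 + 48.7 + 45.1 + 52.7 + 41.9)/9 = 50.3000
Numerator Σ_{t=1}^{8}(z_t−z̄)(z_{t+1}−z̄) = -22.0700
Denominator Σ(z_t−z̄)² = 563.4400
r_1 = -22.0700 / 563.4400 = -0.039

-0.039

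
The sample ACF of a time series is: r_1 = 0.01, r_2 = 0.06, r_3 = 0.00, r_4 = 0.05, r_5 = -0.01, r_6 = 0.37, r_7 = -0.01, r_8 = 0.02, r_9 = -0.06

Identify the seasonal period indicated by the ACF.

The largest autocorrelation is r_6 = 0.37; the remaining lags stay at or below 0.06.
The dominant spike at lag 6 indicates a seasonal period of 6.

6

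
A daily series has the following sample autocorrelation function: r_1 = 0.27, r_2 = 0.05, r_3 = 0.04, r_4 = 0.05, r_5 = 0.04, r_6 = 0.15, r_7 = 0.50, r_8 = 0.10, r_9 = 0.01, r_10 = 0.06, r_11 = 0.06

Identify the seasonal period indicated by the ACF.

7

The largest autocorrelation is r_7 = 0.50; the remaining lags stay at or below 0.27. The elevated value at lag 1 (0.27), dropping to 0.05 at lag 2, reflects decaying short-term dependence rather than seasonality.
The dominant spike at lag 7 indicates a seasonal period of 7.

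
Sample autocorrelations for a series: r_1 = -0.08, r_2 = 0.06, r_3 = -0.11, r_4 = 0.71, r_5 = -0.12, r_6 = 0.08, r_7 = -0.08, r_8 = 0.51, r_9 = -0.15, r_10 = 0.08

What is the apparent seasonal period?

The largest autocorrelation is r_4 = 0.71, with a weaker echo at lag 8 (0.51); the remaining lags stay at or below 0.08.
The dominant spike at lag 4 indicates a seasonal period of 4.

4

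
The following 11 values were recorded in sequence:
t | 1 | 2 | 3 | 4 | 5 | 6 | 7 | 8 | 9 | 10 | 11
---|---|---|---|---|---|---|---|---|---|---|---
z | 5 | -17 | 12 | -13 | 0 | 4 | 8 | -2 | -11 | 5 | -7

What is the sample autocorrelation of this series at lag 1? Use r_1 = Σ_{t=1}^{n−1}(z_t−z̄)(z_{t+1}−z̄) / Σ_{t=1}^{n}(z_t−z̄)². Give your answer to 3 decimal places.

-0.588

Mean z̄ = (5 − 17 + 12 − 13 + 0 + 4 + 8 − 2 − 11 + 5 − 7)/11 = -1.4545
Numerator Σ_{t=1}^{10}(z_t−z̄)(z_{t+1}−z̄) = -519.4793
Denominator Σ(z_t−z̄)² = 882.7273
r_1 = -519.4793 / 882.7273 = -0.588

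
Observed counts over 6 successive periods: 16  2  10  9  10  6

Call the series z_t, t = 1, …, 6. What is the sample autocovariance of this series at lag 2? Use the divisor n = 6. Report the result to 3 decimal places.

1.352

Mean z̄ = (16 + 2 + 10 + 9 + 10 + 6)/6 = 8.8333
Σ_{t=1}^{4}(z_t−z̄)(z_{t+2}−z̄) = 8.1111
γ_2 = 8.1111 / 6 = 1.352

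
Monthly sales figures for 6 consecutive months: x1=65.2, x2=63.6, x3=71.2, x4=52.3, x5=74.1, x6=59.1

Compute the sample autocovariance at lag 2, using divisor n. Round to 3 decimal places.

24.062

Mean x̄ = (65.2 + 63.6 + 71.2 + 52.3 + 74.1 + 59.1)/6 = 64.2500
Deviations: 0.9500, -0.6500, 6.9500, -11.9500, 9.8500, -5.1500
Σ_{t=1}^{4}(x_t−x̄)(x_{t+2}−x̄) = 144.3700
γ_2 = 144.3700 / 6 = 24.062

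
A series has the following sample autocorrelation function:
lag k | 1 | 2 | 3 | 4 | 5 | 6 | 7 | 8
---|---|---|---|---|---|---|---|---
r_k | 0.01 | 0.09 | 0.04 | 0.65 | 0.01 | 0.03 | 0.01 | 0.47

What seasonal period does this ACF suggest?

The largest autocorrelation is r_4 = 0.65, with a weaker echo at lag 8 (0.47); the remaining lags stay at or below 0.09.
The dominant spike at lag 4 indicates a seasonal period of 4.

4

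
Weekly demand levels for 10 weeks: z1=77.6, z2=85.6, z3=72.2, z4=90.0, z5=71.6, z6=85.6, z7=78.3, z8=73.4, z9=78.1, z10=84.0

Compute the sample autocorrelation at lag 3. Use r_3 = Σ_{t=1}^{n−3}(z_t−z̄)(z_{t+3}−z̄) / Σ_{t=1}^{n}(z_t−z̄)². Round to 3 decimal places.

Mean z̄ = (77.6 + 85.6 + 72.2 + 90.0 + 71.6 + 85.6 + 78.3 + 73.4 + 78.1 + 84.0)/10 = 79.6400
Σ(z_t−z̄)(z_{t+3}−z̄) = (-21.1344) + (-47.9184) + (-44.3424) + (-13.8824) + (50.1696) + (-9.1784) + (-5.8424) = -92.1288
Denominator Σ(z_t−z̄)² = 364.6440
r_3 = -92.1288 / 364.6440 = -0.253

-0.253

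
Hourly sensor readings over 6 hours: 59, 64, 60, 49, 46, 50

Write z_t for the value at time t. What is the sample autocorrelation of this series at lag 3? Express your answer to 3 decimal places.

Mean z̄ = (59 + 64 + 60 + 49 + 46 + 50)/6 = 54.6667
Deviations from mean: 4.3333, 9.3333, 5.3333, -5.6667, -8.6667, -4.6667
Σ(z_t−z̄)(z_{t+3}−z̄) = (-24.5556) + (-80.8889) + (-24.8889) = -130.3333
Denominator Σ(z_t−z̄)² = 263.3333
r_3 = -130.3333 / 263.3333 = -0.495

-0.495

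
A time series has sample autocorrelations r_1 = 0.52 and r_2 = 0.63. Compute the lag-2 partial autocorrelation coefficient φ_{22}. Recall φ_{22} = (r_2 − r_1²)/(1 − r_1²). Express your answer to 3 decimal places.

0.493

φ_{22} = (r_2 − r_1²) / (1 − r_1²)
r_1² = (0.52)² = 0.2704
Numerator = 0.63 − 0.2704 = 0.3596; denominator = 1 − 0.2704 = 0.7296
φ_{22} = 0.3596 / 0.7296 = 0.493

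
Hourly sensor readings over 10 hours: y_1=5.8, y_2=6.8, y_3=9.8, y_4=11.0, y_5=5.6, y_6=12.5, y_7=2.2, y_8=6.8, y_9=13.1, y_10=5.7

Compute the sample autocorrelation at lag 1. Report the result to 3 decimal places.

Mean ȳ = (5.8 + 6.8 + 9.8 + 11.0 + 5.6 + 12.5 + 2.2 + 6.8 + 13.1 + 5.7)/10 = 7.9300
Numerator Σ_{t=1}^{9}(y_t−ȳ)(y_{t+1}−ȳ) = -48.8489
Denominator Σ(y_t−ȳ)² = 110.8610
r_1 = -48.8489 / 110.8610 = -0.441

-0.441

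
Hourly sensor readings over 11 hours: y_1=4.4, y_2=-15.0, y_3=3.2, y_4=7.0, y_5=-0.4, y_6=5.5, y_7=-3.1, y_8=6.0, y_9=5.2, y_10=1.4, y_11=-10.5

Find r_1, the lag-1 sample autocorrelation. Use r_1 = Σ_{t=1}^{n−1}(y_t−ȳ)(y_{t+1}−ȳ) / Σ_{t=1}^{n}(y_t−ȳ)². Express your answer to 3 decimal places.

Mean ȳ = (4.4 − 15.0 + 3.2 + 7.0 − 0.4 + 5.5 − 3.1 + 6.0 + 5.2 + 1.4 − 10.5)/11 = 0.3364
Numerator Σ_{t=1}^{10}(y_t−ȳ)(y_{t+1}−ȳ) = -111.8795
Denominator Σ(y_t−ȳ)² = 517.6255
r_1 = -111.8795 / 517.6255 = -0.216

-0.216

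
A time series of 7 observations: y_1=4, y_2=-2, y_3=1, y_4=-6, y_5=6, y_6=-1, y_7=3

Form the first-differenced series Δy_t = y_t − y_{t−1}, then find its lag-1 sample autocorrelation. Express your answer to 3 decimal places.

First differences Δy: -6, 3, -7, 12, -7, 4
Mean of differences = -0.1667
Numerator Σ(Δy_t−Δȳ)(Δy_{t+1}−Δȳ) = -234.8611
Denominator Σ(Δy_t−Δȳ)² = 302.8333
r_1(Δy) = -234.8611 / 302.8333 = -0.776

-0.776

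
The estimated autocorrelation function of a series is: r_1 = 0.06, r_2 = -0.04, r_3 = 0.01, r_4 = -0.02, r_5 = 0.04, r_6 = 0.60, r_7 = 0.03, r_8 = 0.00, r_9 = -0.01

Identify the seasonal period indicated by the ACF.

6

The largest autocorrelation is r_6 = 0.60; the remaining lags stay at or below 0.06.
The dominant spike at lag 6 indicates a seasonal period of 6.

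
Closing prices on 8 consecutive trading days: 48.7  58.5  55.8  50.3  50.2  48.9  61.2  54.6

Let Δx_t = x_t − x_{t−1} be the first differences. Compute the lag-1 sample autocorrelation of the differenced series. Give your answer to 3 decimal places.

-0.342

First differences Δx: 9.8, -2.7, -5.5, -0.1, -1.3, 12.3, -6.6
Mean of differences = 0.8429
Numerator Σ(Δx_t−Δx̄)(Δx_{t+1}−Δx̄) = -111.0861
Denominator Σ(Δx_t−Δx̄)² = 325.1571
r_1(Δx) = -111.0861 / 325.1571 = -0.342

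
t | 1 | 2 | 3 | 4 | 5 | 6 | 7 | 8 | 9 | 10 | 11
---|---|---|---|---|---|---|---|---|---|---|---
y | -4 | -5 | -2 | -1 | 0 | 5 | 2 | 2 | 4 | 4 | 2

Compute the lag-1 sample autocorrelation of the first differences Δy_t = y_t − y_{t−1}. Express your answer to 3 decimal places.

-0.293

First differences Δy: -1, 3, 1, 1, 5, -3, 0, 2, 0, -2
Mean of differences = 0.6000
Numerator Σ(Δy_t−Δȳ)(Δy_{t+1}−Δȳ) = -14.7600
Denominator Σ(Δy_t−Δȳ)² = 50.4000
r_1(Δy) = -14.7600 / 50.4000 = -0.293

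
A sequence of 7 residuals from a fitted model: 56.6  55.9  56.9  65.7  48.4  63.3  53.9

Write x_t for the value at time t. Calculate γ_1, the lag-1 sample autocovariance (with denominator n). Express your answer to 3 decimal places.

-21.453

Mean x̄ = (56.6 + 55.9 + 56.9 + 65.7 + 48.4 + 63.3 + 53.9)/7 = 57.2429
Deviations: -0.6429, -1.3429, -0.3429, 8.4571, -8.8429, 6.0571, -3.3429
Σ_{t=1}^{6}(x_t−x̄)(x_{t+1}−x̄) = -150.1718
γ_1 = -150.1718 / 7 = -21.453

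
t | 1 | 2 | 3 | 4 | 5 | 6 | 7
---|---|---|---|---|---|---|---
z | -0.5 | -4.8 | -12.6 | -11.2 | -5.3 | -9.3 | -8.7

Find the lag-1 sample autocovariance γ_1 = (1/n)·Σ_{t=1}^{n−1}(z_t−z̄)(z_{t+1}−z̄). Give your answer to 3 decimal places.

2.020

Mean z̄ = (-0.5 − 4.8 − 12.6 − 11.2 − 5.3 − 9.3 − 8.7)/7 = -7.4857
Deviations: 6.9857, 2.6857, -5.1143, -3.7143, 2.1857, -1.8143, -1.2143
Σ_{t=1}^{6}(z_t−z̄)(z_{t+1}−z̄) = 14.1412
γ_1 = 14.1412 / 7 = 2.020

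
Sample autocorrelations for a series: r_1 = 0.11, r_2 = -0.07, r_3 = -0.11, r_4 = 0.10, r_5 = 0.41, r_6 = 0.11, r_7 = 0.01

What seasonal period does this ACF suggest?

5

The largest autocorrelation is r_5 = 0.41; the remaining lags stay at or below 0.11.
The dominant spike at lag 5 indicates a seasonal period of 5.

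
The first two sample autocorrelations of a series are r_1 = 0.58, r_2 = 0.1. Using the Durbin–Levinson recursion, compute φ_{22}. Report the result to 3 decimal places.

-0.356

φ_{22} = (r_2 − r_1²) / (1 − r_1²)
r_1² = (0.58)² = 0.3364
Numerator = 0.1 − 0.3364 = -0.2364; denominator = 1 − 0.3364 = 0.6636
φ_{22} = -0.2364 / 0.6636 = -0.356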